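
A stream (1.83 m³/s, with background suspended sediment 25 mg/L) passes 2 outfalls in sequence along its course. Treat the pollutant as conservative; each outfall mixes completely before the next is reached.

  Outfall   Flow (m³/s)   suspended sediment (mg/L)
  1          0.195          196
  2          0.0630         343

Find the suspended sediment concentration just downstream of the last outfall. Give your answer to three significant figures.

Below outfall 1: Q → 2.025 m³/s, C = (1.830·25.00 + 0.1950·196.0)/2.025 = 41.47 mg/L.
Below outfall 2: Q → 2.088 m³/s, C = (2.025·41.47 + 0.06300·343.0)/2.088 = 50.56 mg/L.

50.6 mg/L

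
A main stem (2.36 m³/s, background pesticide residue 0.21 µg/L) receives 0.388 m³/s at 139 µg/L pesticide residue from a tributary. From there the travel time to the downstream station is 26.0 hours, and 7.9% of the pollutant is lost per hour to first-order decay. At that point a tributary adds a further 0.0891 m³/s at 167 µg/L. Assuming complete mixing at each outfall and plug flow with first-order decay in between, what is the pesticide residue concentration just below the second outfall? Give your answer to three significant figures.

7.50 µg/L

Mass balance: C = (2.360·0.2100 + 0.3880·139.0) / 2.748 = 54.43/2.748 = 19.81 µg/L; combined flow 2.748 m³/s.
7.9%/h lost → k = −ln(1 − 0.079) = 0.08230 h⁻¹.
First-order decay: C = 19.81·exp(−k·t) = 19.81·0.1177 = 2.331 µg/L.
Second outfall: C = (2.748·2.331 + 0.08910·167.0)/2.837 = 7.503 µg/L.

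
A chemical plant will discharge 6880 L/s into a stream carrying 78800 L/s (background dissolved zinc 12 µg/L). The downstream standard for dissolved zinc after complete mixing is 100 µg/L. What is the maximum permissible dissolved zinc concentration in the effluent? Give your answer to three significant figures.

At the limit, (Qr·Cr + Qe·Cₑ)/(Qr + Qe) = 100:
Cₑ = (85680·100 − 78800·12.00) / 6880 = 1108 µg/L.

1110 µg/L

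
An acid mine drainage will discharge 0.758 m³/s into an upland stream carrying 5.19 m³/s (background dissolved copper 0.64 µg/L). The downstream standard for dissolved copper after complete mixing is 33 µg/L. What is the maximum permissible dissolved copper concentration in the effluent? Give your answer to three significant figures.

At the limit, (Qr·Cr + Qe·Cₑ)/(Qr + Qe) = 33:
Cₑ = (5.948·33 − 5.190·0.6400) / 0.7580 = 254.6 µg/L.

255 µg/L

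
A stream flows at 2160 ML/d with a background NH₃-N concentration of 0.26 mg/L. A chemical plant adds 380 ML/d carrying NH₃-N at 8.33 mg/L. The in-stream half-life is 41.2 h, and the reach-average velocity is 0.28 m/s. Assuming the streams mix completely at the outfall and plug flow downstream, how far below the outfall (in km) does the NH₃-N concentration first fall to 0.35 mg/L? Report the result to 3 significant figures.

Flow-weighted average: C = (2160·0.2600 + 380.0·8.330) / 2540 = 3727/2540 = 1.467 mg/L.
Half-life 41.2 h → k = ln 2 / 41.2 = 0.01682 h⁻¹ = 0.4038 d⁻¹.
Set 1.467·exp(−k·t) = 0.35 → t = ln(1.467/0.35)/k = 306700 s = 85.19 h.
Distance = v·t = 0.28·306700 = 85870 m = 85.87 km.

85.9 km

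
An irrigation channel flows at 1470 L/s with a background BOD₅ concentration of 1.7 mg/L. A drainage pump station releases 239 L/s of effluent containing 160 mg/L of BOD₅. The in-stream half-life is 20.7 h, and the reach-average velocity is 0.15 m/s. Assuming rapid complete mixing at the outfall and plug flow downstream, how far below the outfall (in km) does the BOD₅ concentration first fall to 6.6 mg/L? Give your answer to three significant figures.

20.7 km

After mixing, C = (1470·1.700 + 239.0·160.0) / 1709 = 40740/1709 = 23.84 mg/L.
Half-life 20.7 h → k = ln 2 / 20.7 = 0.03349 h⁻¹ = 0.8036 d⁻¹.
Set 23.84·exp(−k·t) = 6.6 → t = ln(23.84/6.6)/k = 138100 s = 38.35 h.
Distance = v·t = 0.15·138100 = 20710 m = 20.71 km.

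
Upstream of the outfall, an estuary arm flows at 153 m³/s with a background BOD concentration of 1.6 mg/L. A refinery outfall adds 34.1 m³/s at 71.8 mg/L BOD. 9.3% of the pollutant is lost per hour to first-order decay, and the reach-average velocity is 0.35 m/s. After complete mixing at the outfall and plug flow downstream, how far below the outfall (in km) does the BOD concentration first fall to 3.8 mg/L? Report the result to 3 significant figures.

After mixing, C = (153.0·1.600 + 34.10·71.80) / 187.1 = 2693/187.1 = 14.39 mg/L.
9.3%/h lost → k = −ln(1 − 0.093) = 0.09761 h⁻¹.
Set 14.39·exp(−k·t) = 3.8 → t = ln(14.39/3.8)/k = 49120 s = 13.64 h.
Distance = v·t = 0.35·49120 = 17190 m = 17.19 km.

17.2 km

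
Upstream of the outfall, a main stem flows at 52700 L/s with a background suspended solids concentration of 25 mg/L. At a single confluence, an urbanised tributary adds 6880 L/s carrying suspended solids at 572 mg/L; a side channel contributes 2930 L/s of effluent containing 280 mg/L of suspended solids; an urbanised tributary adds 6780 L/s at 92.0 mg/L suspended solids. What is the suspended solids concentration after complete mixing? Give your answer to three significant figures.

96.7 mg/L

Flow-weighted average: C = (52700·25.00 + 6880·572.0 + 2930·280.0 + 6780·92.00) / 69290 = 6697000/69290 = 96.65 mg/L.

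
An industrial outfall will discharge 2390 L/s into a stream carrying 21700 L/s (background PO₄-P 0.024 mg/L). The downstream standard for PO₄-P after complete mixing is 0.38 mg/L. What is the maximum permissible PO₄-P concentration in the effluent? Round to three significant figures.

3.61 mg/L

At the limit, (Qr·Cr + Qe·Cₑ)/(Qr + Qe) = 0.38:
Cₑ = (24090·0.38 − 21700·0.02400) / 2390 = 3.612 mg/L.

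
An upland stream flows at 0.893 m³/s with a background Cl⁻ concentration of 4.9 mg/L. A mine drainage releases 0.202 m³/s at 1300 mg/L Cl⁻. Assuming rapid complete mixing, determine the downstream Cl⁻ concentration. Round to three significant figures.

Flow-weighted average: C = (0.8930·4.900 + 0.2020·1300) / 1.095 = 267.0/1.095 = 243.8 mg/L.

244 mg/L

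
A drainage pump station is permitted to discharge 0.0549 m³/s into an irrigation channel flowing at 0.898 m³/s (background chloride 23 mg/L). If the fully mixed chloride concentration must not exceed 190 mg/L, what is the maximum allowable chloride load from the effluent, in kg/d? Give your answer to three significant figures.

13900 kg/d

Mass balance at the limit: 0.8980·23.00 + 0.05490·Cₑ = 0.9529·190 → Cₑ = 2922 mg/L.
Load = 0.05490 m³/s × 2922 g/m³ × 86 400 s/d = 13860 kg/d.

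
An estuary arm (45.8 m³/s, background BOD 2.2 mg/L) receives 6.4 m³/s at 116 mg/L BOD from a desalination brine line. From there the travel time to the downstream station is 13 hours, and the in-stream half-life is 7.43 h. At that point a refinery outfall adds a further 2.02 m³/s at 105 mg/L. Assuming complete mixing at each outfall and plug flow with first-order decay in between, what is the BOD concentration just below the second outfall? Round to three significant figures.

8.54 mg/L

Conservation of mass: C = (45.80·2.200 + 6.400·116.0) / 52.20 = 843.2/52.20 = 16.15 mg/L; combined flow 52.20 m³/s.
Half-life 7.43 h → k = ln 2 / 7.43 = 0.09329 h⁻¹ = 2.239 d⁻¹.
Decay over the reach: 16.15·exp(−kt) = 16.15·0.2974 = 4.803 mg/L.
At the second outfall, C = (52.20·4.803 + 2.020·105.0) / (52.20 + 2.020) = 8.536 mg/L.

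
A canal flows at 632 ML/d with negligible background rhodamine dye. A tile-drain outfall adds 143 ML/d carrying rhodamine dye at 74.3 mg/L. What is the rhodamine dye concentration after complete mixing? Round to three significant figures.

13.7 mg/L

Flow-weighted average: C = (632.0·0 + 143.0·74.30) / 775.0 = 10620/775.0 = 13.71 mg/L.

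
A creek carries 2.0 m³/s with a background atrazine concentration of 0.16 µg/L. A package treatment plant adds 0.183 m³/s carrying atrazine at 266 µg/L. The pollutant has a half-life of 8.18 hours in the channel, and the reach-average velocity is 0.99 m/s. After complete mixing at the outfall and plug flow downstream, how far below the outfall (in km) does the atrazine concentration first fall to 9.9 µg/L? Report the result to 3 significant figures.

Mass balance: C = (2.000·0.1600 + 0.1830·266.0) / 2.183 = 49.00/2.183 = 22.45 µg/L.
Half-life 8.18 h → k = ln 2 / 8.18 = 0.08474 h⁻¹ = 2.034 d⁻¹.
Set 22.45·exp(−k·t) = 9.9 → t = ln(22.45/9.9)/k = 34780 s = 9.660 h.
Distance = v·t = 0.99·34780 = 34430 m = 34.43 km.

34.4 km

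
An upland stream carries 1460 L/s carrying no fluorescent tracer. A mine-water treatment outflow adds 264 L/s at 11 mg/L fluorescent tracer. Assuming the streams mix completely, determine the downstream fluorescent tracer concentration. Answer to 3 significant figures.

Flow-weighted average: C = (1460·0 + 264.0·11.00) / 1724 = 2904/1724 = 1.684 mg/L.

1.68 mg/L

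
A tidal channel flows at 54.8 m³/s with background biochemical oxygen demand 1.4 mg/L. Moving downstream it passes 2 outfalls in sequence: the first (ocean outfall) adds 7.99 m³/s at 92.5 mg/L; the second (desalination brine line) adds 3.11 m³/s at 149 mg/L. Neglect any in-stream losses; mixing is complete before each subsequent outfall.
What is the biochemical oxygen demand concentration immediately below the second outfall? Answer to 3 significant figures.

19.4 mg/L

After outfall 1: Q = 54.80 + 7.990 = 62.79 m³/s; C = (54.80·1.400 + 7.990·92.50)/62.79 = 12.99 mg/L.
After outfall 2: Q = 62.79 + 3.110 = 65.90 m³/s; C = (62.79·12.99 + 3.110·149.0)/65.90 = 19.41 mg/L.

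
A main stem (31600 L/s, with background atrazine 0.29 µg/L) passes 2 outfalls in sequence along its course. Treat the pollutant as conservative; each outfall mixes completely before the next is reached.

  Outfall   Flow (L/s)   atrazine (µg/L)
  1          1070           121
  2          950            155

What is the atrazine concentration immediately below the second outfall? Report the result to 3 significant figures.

After outfall 1: Q = 31600 + 1070 = 32670 L/s; C = (31600·0.2900 + 1070·121.0)/32670 = 4.243 µg/L.
After outfall 2: Q = 32670 + 950.0 = 33620 L/s; C = (32670·4.243 + 950.0·155.0)/33620 = 8.503 µg/L.

8.50 µg/L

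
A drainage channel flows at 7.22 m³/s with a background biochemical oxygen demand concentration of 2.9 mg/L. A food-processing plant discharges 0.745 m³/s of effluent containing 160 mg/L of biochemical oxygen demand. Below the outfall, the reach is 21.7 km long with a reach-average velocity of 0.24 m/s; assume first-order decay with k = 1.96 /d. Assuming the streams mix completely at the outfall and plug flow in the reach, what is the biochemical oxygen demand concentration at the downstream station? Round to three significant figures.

2.26 mg/L

Mixed concentration C = ΣQC/ΣQ = (7.220·2.900 + 0.7450·160.0) / 7.965 = 140.1/7.965 = 17.59 mg/L.
Travel time t = 21.7·1000 / 0.24 = 90420 s = 25.12 h.
After decay, C = 17.59 × e^(−kt) = 17.59 × 0.1286 = 2.262 mg/L.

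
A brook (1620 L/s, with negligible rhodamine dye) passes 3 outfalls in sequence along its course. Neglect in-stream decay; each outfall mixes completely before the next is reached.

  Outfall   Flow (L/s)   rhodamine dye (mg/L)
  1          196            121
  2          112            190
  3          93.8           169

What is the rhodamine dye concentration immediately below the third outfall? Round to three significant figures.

After outfall 1: Q = 1620 + 196.0 = 1816 L/s; C = (1620·0 + 196.0·121.0)/1816 = 13.06 mg/L.
After outfall 2: Q = 1816 + 112.0 = 1928 L/s; C = (1816·13.06 + 112.0·190.0)/1928 = 23.34 mg/L.
After outfall 3: Q = 1928 + 93.80 = 2022 L/s; C = (1928·23.34 + 93.80·169.0)/2022 = 30.10 mg/L.

30.1 mg/L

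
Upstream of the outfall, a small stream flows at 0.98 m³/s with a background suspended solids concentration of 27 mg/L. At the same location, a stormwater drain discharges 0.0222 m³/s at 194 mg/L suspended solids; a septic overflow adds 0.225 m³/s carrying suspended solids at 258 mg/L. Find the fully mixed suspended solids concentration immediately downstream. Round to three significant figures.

Conservation of mass: C = (0.9800·27.00 + 0.02220·194.0 + 0.2250·258.0) / 1.227 = 88.82/1.227 = 72.37 mg/L.

72.4 mg/L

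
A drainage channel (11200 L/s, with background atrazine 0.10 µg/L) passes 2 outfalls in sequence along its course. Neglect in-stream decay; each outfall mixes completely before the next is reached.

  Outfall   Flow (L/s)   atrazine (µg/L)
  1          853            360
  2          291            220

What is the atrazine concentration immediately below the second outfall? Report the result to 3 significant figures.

After outfall 1: Q = 11200 + 853.0 = 12050 L/s; C = (11200·0.1000 + 853.0·360.0)/12050 = 25.57 µg/L.
After outfall 2: Q = 12050 + 291.0 = 12340 L/s; C = (12050·25.57 + 291.0·220.0)/12340 = 30.15 µg/L.

30.2 µg/L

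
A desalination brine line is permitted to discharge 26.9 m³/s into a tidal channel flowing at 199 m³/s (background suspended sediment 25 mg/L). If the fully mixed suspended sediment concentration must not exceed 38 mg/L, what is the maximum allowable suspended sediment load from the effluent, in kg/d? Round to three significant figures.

312000 kg/d

Mass balance at the limit: 199.0·25.00 + 26.90·Cₑ = 225.9·38 → Cₑ = 134.2 mg/L.
Load = 26.90 m³/s × 134.2 g/m³ × 86 400 s/d = 311800 kg/d.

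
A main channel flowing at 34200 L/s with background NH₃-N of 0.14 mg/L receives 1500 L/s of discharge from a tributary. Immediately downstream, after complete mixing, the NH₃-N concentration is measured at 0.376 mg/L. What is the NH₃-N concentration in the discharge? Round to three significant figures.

Mass balance: 34200·0.1400 + 1500·Cₑ = 35700·0.3760
→ Cₑ = (35700·0.3760 − 34200·0.1400) / 1500 = 5.757 mg/L.

5.76 mg/L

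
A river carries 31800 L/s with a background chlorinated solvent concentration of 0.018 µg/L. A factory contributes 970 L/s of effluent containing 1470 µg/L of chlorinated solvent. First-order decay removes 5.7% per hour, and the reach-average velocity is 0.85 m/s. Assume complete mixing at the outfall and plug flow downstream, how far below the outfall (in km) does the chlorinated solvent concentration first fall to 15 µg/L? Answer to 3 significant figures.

55.5 km

Mass balance: C = (31800·0.01800 + 970.0·1470) / 32770 = 1426000/32770 = 43.53 µg/L.
5.7%/h lost → k = −ln(1 − 0.057) = 0.05869 h⁻¹.
Set 43.53·exp(−k·t) = 15 → t = ln(43.53/15)/k = 65350 s = 18.15 h.
Distance = v·t = 0.85·65350 = 55550 m = 55.55 km.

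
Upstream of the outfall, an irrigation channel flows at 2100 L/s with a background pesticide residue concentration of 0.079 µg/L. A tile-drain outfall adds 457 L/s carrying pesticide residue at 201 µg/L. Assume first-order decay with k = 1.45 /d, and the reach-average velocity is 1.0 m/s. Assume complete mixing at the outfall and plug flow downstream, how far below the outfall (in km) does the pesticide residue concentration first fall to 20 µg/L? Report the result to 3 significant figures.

Mixed concentration C = ΣQC/ΣQ = (2100·0.07900 + 457.0·201.0) / 2557 = 92020/2557 = 35.99 µg/L.
Set 35.99·exp(−k·t) = 20 → t = ln(35.99/20)/k = 35010 s = 9.724 h.
Distance = v·t = 1.0·35010 = 35010 m = 35.01 km.

35.0 km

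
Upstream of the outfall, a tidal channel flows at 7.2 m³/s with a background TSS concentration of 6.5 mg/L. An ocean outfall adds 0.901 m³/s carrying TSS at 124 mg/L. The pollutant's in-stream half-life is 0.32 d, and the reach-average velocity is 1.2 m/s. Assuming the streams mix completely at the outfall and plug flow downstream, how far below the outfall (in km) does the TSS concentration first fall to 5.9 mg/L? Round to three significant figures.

Mixed concentration C = ΣQC/ΣQ = (7.200·6.500 + 0.9010·124.0) / 8.101 = 158.5/8.101 = 19.57 mg/L.
Half-life 0.32 d → k = ln 2 / 0.32 = 2.166 d⁻¹.
Set 19.57·exp(−k·t) = 5.9 → t = ln(19.57/5.9)/k = 47820 s = 13.28 h.
Distance = v·t = 1.2·47820 = 57390 m = 57.39 km.

57.4 km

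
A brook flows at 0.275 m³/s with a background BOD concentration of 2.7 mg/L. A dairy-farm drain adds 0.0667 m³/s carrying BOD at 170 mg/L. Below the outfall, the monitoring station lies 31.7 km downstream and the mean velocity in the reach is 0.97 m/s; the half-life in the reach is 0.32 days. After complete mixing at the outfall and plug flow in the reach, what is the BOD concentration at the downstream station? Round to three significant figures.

Conservation of mass: C = (0.2750·2.700 + 0.06670·170.0) / 0.3417 = 12.08/0.3417 = 35.36 mg/L.
Travel time t = 31.7·1000 / 0.97 = 32680 s = 9.078 h.
Half-life 0.32 d → k = ln 2 / 0.32 = 2.166 d⁻¹.
Decay over the reach: 35.36·exp(−kt) = 35.36·0.4407 = 15.58 mg/L.

15.6 mg/L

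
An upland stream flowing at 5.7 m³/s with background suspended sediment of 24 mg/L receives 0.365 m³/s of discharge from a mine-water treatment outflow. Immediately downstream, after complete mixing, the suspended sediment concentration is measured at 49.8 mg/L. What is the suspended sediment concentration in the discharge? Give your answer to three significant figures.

453 mg/L

Mass balance: 5.700·24.00 + 0.3650·Cₑ = 6.065·49.80
→ Cₑ = (6.065·49.80 − 5.700·24.00) / 0.3650 = 452.7 mg/L.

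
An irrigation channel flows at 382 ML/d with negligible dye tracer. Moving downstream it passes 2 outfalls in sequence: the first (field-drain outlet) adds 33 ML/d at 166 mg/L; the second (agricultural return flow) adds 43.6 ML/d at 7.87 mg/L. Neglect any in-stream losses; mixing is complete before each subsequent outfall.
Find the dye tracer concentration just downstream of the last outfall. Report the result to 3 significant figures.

Outfall 1: combined Q = 415.0 ML/d; C = (382.0·0 + 33.00·166.0)/415.0 = 13.20 mg/L.
Outfall 2: combined Q = 458.6 ML/d; C = (415.0·13.20 + 43.60·7.870)/458.6 = 12.69 mg/L.

12.7 mg/L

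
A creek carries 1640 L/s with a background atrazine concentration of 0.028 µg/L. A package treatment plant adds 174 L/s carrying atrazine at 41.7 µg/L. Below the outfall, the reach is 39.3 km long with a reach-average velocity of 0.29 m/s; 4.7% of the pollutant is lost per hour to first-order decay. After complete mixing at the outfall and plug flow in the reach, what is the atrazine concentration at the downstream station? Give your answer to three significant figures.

Mass balance: C = (1640·0.02800 + 174.0·41.70) / 1814 = 7302/1814 = 4.025 µg/L.
Travel time t = 39.3·1000 / 0.29 = 135500 s = 37.64 h.
4.7%/h lost → k = −ln(1 − 0.047) = 0.04814 h⁻¹.
After decay, C = 4.025 × e^(−kt) = 4.025 × 0.1633 = 0.6573 µg/L.

0.657 µg/L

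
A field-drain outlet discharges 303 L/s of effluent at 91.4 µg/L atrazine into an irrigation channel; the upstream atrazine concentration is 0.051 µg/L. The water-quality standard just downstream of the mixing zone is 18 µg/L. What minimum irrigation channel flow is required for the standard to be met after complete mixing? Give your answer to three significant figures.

1240 L/s

Set C_mix = 18: (Q·0.05100 + 303.0·91.40) / (Q + 303.0) = 18
→ Q = 303.0·(91.40 − 18)/(18 − 0.05100) = 1239 L/s.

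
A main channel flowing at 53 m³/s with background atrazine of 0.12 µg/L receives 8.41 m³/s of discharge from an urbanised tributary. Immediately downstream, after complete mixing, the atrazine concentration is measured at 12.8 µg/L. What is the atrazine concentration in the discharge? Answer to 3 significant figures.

Mass balance: 53.00·0.1200 + 8.410·Cₑ = 61.41·12.80
→ Cₑ = (61.41·12.80 − 53.00·0.1200) / 8.410 = 92.71 µg/L.

92.7 µg/L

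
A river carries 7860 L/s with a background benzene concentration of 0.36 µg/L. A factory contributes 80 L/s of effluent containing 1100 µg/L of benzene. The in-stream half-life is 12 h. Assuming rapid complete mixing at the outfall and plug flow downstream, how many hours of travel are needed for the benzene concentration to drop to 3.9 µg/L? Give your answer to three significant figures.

18.6 h

After mixing, C = (7860·0.3600 + 80.00·1100) / 7940 = 90830/7940 = 11.44 µg/L.
Half-life 12 h → k = ln 2 / 12 = 0.05776 h⁻¹ = 1.386 d⁻¹.
11.44·exp(−k·t) = 3.9 → t = ln(11.44/3.9)/k = 67070 s = 18.63 h.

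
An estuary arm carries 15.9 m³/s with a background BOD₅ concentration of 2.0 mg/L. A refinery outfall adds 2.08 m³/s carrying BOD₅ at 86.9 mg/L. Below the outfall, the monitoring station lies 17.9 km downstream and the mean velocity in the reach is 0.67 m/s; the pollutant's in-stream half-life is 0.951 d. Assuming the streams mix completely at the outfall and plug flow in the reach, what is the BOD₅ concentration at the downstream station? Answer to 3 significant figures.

9.44 mg/L

Mass balance: C = (15.90·2.000 + 2.080·86.90) / 17.98 = 212.6/17.98 = 11.82 mg/L.
Travel time t = 17.9·1000 / 0.67 = 26720 s = 7.421 h.
Half-life 0.951 d → k = ln 2 / 0.951 = 0.7289 d⁻¹.
Applying C = C₀e^(−kt): 11.82 × 0.7982 = 9.436 mg/L.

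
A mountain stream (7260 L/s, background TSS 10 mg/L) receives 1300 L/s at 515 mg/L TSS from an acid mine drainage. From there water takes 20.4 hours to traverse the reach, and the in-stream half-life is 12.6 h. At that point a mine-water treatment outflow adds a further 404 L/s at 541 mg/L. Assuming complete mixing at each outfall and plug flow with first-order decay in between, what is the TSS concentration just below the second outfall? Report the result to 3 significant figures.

51.3 mg/L

Conservation of mass: C = (7260·10.00 + 1300·515.0) / 8560 = 742100/8560 = 86.69 mg/L; combined flow 8560 L/s.
Half-life 12.6 h → k = ln 2 / 12.6 = 0.05501 h⁻¹ = 1.320 d⁻¹.
First-order decay: C = 86.69·exp(−k·t) = 86.69·0.3256 = 28.22 mg/L.
Second outfall: C = (8560·28.22 + 404.0·541.0)/8964 = 51.33 mg/L.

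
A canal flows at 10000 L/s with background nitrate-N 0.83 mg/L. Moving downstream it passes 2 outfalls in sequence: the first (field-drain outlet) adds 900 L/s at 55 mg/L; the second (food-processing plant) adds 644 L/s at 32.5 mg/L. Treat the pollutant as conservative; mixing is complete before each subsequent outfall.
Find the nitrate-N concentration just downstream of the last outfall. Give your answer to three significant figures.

6.82 mg/L

After outfall 1: Q = 10000 + 900.0 = 10900 L/s; C = (10000·0.8300 + 900.0·55.00)/10900 = 5.303 mg/L.
After outfall 2: Q = 10900 + 644.0 = 11540 L/s; C = (10900·5.303 + 644.0·32.50)/11540 = 6.820 mg/L.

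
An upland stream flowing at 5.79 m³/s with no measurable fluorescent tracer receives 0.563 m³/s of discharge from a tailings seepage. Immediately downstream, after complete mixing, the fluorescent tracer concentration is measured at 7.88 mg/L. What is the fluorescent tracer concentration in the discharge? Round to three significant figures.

Mass balance: 5.790·0 + 0.5630·Cₑ = 6.353·7.880
→ Cₑ = (6.353·7.880 − 5.790·0) / 0.5630 = 88.92 mg/L.

88.9 mg/L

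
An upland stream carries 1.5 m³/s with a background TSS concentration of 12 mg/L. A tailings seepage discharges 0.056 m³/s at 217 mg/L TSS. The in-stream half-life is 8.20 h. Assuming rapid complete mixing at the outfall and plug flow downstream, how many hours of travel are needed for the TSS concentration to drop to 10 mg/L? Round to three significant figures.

Flow-weighted average: C = (1.500·12.00 + 0.05600·217.0) / 1.556 = 30.15/1.556 = 19.38 mg/L.
Half-life 8.20 h → k = ln 2 / 8.20 = 0.08453 h⁻¹ = 2.029 d⁻¹.
19.38·exp(−k·t) = 10 → t = ln(19.38/10)/k = 28170 s = 7.826 h.

7.83 h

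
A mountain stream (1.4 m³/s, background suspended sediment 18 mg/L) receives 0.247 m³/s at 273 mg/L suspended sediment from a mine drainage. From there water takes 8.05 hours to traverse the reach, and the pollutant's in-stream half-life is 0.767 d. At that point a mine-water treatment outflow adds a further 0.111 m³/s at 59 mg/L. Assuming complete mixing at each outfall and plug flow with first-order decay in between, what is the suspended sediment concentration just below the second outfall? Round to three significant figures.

42.6 mg/L

Conservation of mass: C = (1.400·18.00 + 0.2470·273.0) / 1.647 = 92.63/1.647 = 56.24 mg/L; combined flow 1.647 m³/s.
Half-life 0.767 d → k = ln 2 / 0.767 = 0.9037 d⁻¹.
Applying C = C₀e^(−kt): 56.24 × 0.7385 = 41.54 mg/L.
Second outfall: C = (1.647·41.54 + 0.1110·59.00)/1.758 = 42.64 mg/L.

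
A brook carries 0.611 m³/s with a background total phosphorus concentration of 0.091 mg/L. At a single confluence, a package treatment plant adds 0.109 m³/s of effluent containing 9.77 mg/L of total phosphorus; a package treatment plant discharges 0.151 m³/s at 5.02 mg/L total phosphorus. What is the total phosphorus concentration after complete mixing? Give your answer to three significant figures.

2.16 mg/L

Conservation of mass: C = (0.6110·0.09100 + 0.1090·9.770 + 0.1510·5.020) / 0.8710 = 1.879/0.8710 = 2.157 mg/L.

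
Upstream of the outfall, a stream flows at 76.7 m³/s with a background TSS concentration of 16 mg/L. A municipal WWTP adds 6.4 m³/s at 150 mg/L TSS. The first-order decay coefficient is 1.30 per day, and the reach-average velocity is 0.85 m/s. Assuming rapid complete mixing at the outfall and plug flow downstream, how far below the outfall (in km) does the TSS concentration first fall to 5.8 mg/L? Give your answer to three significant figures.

Conservation of mass: C = (76.70·16.00 + 6.400·150.0) / 83.10 = 2187/83.10 = 26.32 mg/L.
Set 26.32·exp(−k·t) = 5.8 → t = ln(26.32/5.8)/k = 100500 s = 27.92 h.
Distance = v·t = 0.85·100500 = 85440 m = 85.44 km.

85.4 km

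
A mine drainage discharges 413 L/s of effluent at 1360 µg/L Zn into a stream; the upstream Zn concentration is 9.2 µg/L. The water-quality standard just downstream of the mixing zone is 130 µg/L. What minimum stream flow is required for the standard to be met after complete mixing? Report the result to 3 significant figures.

Set C_mix = 130: (Q·9.200 + 413.0·1360) / (Q + 413.0) = 130
→ Q = 413.0·(1360 − 130)/(130 − 9.200) = 4205 L/s.

4210 L/s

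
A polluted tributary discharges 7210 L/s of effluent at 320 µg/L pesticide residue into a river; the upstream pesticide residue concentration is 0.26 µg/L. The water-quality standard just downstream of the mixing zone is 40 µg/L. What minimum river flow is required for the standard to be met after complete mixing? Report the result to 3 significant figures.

50800 L/s

Set C_mix = 40: (Q·0.2600 + 7210·320.0) / (Q + 7210) = 40
→ Q = 7210·(320.0 − 40)/(40 − 0.2600) = 50800 L/s.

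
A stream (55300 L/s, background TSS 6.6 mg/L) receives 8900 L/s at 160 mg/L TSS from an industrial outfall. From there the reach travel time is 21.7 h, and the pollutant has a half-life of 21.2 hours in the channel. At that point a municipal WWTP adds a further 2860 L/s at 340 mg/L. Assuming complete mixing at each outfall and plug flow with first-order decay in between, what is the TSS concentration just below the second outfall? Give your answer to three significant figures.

27.6 mg/L

After mixing, C = (55300·6.600 + 8900·160.0) / 64200 = 1789000/64200 = 27.87 mg/L; combined flow 64200 L/s.
Half-life 21.2 h → k = ln 2 / 21.2 = 0.03270 h⁻¹ = 0.7847 d⁻¹.
Applying C = C₀e^(−kt): 27.87 × 0.4919 = 13.71 mg/L.
At the second outfall, C = (64200·13.71 + 2860·340.0) / (64200 + 2860) = 27.62 mg/L.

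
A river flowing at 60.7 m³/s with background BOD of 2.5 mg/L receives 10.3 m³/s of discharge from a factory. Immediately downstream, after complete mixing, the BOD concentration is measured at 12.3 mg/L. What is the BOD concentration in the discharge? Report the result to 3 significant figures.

70.1 mg/L

Mass balance: 60.70·2.500 + 10.30·Cₑ = 71.00·12.30
→ Cₑ = (71.00·12.30 − 60.70·2.500) / 10.30 = 70.05 mg/L.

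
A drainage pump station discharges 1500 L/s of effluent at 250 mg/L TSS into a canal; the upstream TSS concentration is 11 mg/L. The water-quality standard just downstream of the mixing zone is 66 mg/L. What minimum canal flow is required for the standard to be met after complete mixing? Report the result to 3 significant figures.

Set C_mix = 66: (Q·11.00 + 1500·250.0) / (Q + 1500) = 66
→ Q = 1500·(250.0 − 66)/(66 − 11.00) = 5018 L/s.

5020 L/s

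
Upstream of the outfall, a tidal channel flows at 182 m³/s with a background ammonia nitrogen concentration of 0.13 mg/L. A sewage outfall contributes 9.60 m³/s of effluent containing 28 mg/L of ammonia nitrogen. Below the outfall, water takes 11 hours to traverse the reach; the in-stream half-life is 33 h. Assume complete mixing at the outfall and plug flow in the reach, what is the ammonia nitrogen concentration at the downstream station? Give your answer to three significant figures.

1.21 mg/L

Flow-weighted average: C = (182.0·0.1300 + 9.600·28.00) / 191.6 = 292.5/191.6 = 1.526 mg/L.
Half-life 33 h → k = ln 2 / 33 = 0.02100 h⁻¹ = 0.5041 d⁻¹.
Decay over the reach: 1.526·exp(−kt) = 1.526·0.7937 = 1.212 mg/L.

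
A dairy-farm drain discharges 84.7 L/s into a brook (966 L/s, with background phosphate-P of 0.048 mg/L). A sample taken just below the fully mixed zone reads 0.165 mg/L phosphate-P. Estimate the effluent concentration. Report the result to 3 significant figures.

1.50 mg/L

Mass balance: 966.0·0.04800 + 84.70·Cₑ = 1051·0.1650
→ Cₑ = (1051·0.1650 − 966.0·0.04800) / 84.70 = 1.499 mg/L.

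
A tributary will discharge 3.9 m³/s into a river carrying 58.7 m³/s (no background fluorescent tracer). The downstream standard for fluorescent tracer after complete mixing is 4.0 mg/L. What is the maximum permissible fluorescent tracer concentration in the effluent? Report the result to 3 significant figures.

64.2 mg/L

At the limit, (Qr·Cr + Qe·Cₑ)/(Qr + Qe) = 4.0:
Cₑ = (62.60·4.0 − 58.70·0) / 3.900 = 64.21 mg/L.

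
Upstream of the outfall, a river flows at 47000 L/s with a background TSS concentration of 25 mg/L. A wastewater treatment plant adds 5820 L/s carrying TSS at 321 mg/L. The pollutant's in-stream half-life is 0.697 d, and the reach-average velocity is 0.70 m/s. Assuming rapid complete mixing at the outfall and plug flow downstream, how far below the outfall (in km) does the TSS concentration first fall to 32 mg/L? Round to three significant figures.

Mass balance: C = (47000·25.00 + 5820·321.0) / 52820 = 3043000/52820 = 57.61 mg/L.
Half-life 0.697 d → k = ln 2 / 0.697 = 0.9945 d⁻¹.
Set 57.61·exp(−k·t) = 32 → t = ln(57.61/32)/k = 51090 s = 14.19 h.
Distance = v·t = 0.70·51090 = 35760 m = 35.76 km.

35.8 km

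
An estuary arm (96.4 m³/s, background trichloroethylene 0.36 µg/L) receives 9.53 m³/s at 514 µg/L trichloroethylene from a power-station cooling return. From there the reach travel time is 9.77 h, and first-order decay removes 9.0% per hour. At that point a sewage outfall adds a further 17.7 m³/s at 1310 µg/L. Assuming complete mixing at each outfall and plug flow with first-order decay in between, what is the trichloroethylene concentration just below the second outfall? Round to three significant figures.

Flow-weighted average: C = (96.40·0.3600 + 9.530·514.0) / 105.9 = 4933/105.9 = 46.57 µg/L; combined flow 105.9 m³/s.
9.0%/h lost → k = −ln(1 − 0.09) = 0.09431 h⁻¹.
Applying C = C₀e^(−kt): 46.57 × 0.3980 = 18.53 µg/L.
Second outfall: C = (105.9·18.53 + 17.70·1310)/123.6 = 203.4 µg/L.

203 µg/L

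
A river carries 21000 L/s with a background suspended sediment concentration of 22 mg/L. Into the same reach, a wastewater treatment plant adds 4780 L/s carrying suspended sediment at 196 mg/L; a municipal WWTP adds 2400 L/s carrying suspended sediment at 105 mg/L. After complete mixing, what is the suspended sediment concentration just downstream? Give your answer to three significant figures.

58.6 mg/L

Flow-weighted average: C = (21000·22.00 + 4780·196.0 + 2400·105.0) / 28180 = 1651000/28180 = 58.58 mg/L.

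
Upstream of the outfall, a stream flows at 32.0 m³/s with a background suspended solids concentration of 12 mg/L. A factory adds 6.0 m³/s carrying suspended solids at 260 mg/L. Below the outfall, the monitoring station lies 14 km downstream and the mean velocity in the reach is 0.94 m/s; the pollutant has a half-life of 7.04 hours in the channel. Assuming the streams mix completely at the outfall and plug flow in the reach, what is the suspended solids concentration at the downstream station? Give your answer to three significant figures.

34.0 mg/L

Conservation of mass: C = (32.00·12.00 + 6.000·260.0) / 38.00 = 1944/38.00 = 51.16 mg/L.
Travel time t = 14·1000 / 0.94 = 14890 s = 4.137 h.
Half-life 7.04 h → k = ln 2 / 7.04 = 0.09846 h⁻¹ = 2.363 d⁻¹.
Decay over the reach: 51.16·exp(−kt) = 51.16·0.6654 = 34.04 mg/L.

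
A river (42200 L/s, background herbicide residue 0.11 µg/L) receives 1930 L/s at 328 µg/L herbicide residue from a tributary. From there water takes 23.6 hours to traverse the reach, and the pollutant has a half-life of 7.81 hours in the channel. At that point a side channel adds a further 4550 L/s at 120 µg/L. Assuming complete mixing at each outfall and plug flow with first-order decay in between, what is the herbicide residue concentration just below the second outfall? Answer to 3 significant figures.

Mass balance: C = (42200·0.1100 + 1930·328.0) / 44130 = 637700/44130 = 14.45 µg/L; combined flow 44130 L/s.
Half-life 7.81 h → k = ln 2 / 7.81 = 0.08875 h⁻¹ = 2.130 d⁻¹.
After decay, C = 14.45 × e^(−kt) = 14.45 × 0.1231 = 1.779 µg/L.
At the second outfall, C = (44130·1.779 + 4550·120.0) / (44130 + 4550) = 12.83 µg/L.

12.8 µg/L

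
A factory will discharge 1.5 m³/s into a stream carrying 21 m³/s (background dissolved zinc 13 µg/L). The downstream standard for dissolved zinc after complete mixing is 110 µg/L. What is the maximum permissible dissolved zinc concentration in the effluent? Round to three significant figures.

1470 µg/L

At the limit, (Qr·Cr + Qe·Cₑ)/(Qr + Qe) = 110:
Cₑ = (22.50·110 − 21.00·13.00) / 1.500 = 1468 µg/L.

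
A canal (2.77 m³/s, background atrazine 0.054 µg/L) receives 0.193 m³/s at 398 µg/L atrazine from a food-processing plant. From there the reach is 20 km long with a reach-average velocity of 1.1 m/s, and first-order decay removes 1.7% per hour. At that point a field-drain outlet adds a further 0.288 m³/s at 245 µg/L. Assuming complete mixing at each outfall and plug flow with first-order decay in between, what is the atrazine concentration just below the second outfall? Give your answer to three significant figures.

Flow-weighted average: C = (2.770·0.05400 + 0.1930·398.0) / 2.963 = 76.96/2.963 = 25.97 µg/L; combined flow 2.963 m³/s.
Travel time t = 20·1000 / 1.1 = 18180 s = 5.051 h.
1.7%/h lost → k = −ln(1 − 0.017) = 0.01715 h⁻¹.
After decay, C = 25.97 × e^(−kt) = 25.97 × 0.9170 = 23.82 µg/L.
Second outfall: C = (2.963·23.82 + 0.2880·245.0)/3.251 = 43.41 µg/L.

43.4 µg/L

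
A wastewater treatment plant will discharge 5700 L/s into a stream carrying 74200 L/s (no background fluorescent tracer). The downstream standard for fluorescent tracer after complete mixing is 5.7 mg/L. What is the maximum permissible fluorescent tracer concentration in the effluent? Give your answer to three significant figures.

79.9 mg/L

At the limit, (Qr·Cr + Qe·Cₑ)/(Qr + Qe) = 5.7:
Cₑ = (79900·5.7 − 74200·0) / 5700 = 79.90 mg/L.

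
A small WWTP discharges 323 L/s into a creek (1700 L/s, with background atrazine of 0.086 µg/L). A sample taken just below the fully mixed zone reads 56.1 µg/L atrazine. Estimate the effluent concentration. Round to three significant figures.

351 µg/L

Mass balance: 1700·0.08600 + 323.0·Cₑ = 2023·56.10
→ Cₑ = (2023·56.10 − 1700·0.08600) / 323.0 = 350.9 µg/L.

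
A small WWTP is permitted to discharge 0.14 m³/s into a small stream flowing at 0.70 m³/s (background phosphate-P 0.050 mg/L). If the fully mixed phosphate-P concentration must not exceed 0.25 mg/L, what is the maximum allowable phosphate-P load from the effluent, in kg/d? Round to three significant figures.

15.1 kg/d

Mass balance at the limit: 0.7000·0.05000 + 0.1400·Cₑ = 0.8400·0.25 → Cₑ = 1.250 mg/L.
Load = 0.1400 m³/s × 1.250 g/m³ × 86 400 s/d = 15.12 kg/d.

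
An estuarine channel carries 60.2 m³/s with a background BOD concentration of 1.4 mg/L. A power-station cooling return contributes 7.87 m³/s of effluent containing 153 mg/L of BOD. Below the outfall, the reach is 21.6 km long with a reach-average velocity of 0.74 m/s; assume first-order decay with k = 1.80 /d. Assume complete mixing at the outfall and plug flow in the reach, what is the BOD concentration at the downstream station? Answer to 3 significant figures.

10.3 mg/L

Flow-weighted average: C = (60.20·1.400 + 7.870·153.0) / 68.07 = 1288/68.07 = 18.93 mg/L.
Travel time t = 21.6·1000 / 0.74 = 29190 s = 8.108 h.
Decay over the reach: 18.93·exp(−kt) = 18.93·0.5444 = 10.30 mg/L.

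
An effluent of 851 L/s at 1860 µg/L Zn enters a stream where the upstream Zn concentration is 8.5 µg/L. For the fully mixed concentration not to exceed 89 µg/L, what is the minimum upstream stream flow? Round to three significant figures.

18700 L/s

Set C_mix = 89: (Q·8.500 + 851.0·1860) / (Q + 851.0) = 89
→ Q = 851.0·(1860 − 89)/(89 − 8.500) = 18720 L/s.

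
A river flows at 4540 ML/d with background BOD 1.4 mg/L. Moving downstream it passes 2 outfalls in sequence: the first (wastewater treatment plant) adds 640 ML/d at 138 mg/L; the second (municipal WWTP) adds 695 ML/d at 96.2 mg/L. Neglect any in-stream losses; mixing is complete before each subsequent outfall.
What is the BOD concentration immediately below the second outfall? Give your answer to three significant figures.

27.5 mg/L

Outfall 1: combined Q = 5180 ML/d; C = (4540·1.400 + 640.0·138.0)/5180 = 18.28 mg/L.
Outfall 2: combined Q = 5875 ML/d; C = (5180·18.28 + 695.0·96.20)/5875 = 27.50 mg/L.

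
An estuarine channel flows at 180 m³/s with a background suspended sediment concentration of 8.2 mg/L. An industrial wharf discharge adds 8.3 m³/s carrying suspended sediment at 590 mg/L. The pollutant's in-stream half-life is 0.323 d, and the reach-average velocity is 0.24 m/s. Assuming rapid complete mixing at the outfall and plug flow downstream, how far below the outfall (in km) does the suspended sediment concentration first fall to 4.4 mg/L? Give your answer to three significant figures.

19.7 km

After mixing, C = (180.0·8.200 + 8.300·590.0) / 188.3 = 6373/188.3 = 33.84 mg/L.
Half-life 0.323 d → k = ln 2 / 0.323 = 2.146 d⁻¹.
Set 33.84·exp(−k·t) = 4.4 → t = ln(33.84/4.4)/k = 82140 s = 22.82 h.
Distance = v·t = 0.24·82140 = 19710 m = 19.71 km.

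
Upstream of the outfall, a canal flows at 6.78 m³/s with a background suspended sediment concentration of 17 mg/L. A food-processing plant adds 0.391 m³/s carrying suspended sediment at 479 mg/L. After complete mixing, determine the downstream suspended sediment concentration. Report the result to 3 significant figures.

Mixed concentration C = ΣQC/ΣQ = (6.780·17.00 + 0.3910·479.0) / 7.171 = 302.5/7.171 = 42.19 mg/L.

42.2 mg/L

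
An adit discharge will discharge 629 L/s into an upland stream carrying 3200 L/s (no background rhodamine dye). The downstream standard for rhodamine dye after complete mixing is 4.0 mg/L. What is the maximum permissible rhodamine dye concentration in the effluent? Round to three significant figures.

24.3 mg/L

At the limit, (Qr·Cr + Qe·Cₑ)/(Qr + Qe) = 4.0:
Cₑ = (3829·4.0 − 3200·0) / 629.0 = 24.35 mg/L.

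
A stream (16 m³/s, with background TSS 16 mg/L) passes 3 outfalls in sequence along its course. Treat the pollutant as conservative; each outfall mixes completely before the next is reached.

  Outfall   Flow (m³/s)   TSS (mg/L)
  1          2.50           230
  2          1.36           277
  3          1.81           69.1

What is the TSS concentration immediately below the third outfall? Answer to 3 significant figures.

61.5 mg/L

Below outfall 1: Q → 18.50 m³/s, C = (16.00·16.00 + 2.500·230.0)/18.50 = 44.92 mg/L.
Below outfall 2: Q → 19.86 m³/s, C = (18.50·44.92 + 1.360·277.0)/19.86 = 60.81 mg/L.
Below outfall 3: Q → 21.67 m³/s, C = (19.86·60.81 + 1.810·69.10)/21.67 = 61.50 mg/L.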